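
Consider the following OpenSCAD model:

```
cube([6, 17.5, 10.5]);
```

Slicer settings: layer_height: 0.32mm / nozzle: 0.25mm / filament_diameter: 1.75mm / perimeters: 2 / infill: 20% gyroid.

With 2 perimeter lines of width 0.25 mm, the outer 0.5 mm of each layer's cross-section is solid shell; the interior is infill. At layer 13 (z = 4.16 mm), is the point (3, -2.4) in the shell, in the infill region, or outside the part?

outside

At z = 4.16 mm: the cube is present — its section is the full 6×17.5 rectangle. Overall, the cross-section is a single solid region. The nearest boundary edge runs (0.00, 0.00)→(6.00, 0.00); distance from the point to it = 2.40 mm. The point is not inside any of the regions above, so it lies outside the cross-section (2.40 mm from the nearest boundary).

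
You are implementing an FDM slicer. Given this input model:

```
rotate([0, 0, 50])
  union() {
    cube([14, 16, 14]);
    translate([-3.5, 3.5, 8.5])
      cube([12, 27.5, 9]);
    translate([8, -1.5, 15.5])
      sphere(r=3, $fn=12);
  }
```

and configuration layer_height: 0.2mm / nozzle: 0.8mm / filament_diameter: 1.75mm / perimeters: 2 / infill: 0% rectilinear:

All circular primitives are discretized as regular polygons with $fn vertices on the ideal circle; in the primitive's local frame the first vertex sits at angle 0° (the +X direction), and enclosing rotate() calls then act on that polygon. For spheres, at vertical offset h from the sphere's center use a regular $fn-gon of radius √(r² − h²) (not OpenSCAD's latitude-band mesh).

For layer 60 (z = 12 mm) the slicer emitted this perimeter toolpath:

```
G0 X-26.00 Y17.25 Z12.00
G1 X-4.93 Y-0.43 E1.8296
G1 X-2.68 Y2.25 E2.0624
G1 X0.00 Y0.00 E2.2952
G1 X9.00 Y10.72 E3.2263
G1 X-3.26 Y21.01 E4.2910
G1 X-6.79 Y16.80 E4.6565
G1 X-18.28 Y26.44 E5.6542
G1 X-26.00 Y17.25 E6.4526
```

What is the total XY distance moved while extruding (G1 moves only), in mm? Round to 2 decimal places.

Sum the Euclidean lengths of each G1 segment: total = 97.00 mm.

97.00 mm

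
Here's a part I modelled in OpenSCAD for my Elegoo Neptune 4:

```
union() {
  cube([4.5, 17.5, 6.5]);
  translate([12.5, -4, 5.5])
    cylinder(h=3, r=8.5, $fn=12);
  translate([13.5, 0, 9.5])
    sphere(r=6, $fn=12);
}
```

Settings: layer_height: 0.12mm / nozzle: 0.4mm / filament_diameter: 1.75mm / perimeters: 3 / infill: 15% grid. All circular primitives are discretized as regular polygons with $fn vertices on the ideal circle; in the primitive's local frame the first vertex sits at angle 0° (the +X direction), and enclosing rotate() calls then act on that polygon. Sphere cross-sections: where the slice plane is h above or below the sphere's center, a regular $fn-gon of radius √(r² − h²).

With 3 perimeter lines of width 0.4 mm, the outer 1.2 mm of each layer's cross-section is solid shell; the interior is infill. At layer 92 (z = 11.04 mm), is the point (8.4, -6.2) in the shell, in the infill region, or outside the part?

outside

At z = 11.04 mm: the cube does not reach this height (z outside [0, 6.5]); the cylinder at (12.5, -4) is absent (z outside [5.5, 8.5]); the r=6 sphere at (13.5, 0) slices to a regular 12-gon of circumradius 5.799 (√(r²−h²) with h=1.54 from center); Merging all regions: only the r=6 sphere at (13.5, 0) is present, so the union is just that shape — 1 connected region. Overall, the cross-section is a single solid region. The nearest boundary edge runs (8.48, -2.90)→(10.60, -5.02); distance from the point to it = 2.39 mm. The point is not inside any of the regions above, so it lies outside the cross-section (2.39 mm from the nearest boundary).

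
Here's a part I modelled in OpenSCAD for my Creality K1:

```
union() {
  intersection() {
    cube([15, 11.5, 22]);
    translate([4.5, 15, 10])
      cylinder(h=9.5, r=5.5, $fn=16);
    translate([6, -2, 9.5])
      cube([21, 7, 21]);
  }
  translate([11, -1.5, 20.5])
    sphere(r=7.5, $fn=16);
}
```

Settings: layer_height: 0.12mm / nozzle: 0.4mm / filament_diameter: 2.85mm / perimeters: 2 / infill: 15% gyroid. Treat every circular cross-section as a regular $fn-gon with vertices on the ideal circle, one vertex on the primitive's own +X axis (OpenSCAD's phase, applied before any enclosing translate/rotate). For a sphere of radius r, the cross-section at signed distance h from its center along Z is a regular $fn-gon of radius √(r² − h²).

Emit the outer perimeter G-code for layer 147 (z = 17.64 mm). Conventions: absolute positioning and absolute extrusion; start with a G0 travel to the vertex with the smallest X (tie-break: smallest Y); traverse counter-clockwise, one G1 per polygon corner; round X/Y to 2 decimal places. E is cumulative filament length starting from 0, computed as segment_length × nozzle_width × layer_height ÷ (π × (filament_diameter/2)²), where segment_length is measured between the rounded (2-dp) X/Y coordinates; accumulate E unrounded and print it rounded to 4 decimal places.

G0 X4.07 Y-1.50 Z17.64
G1 X4.59 Y-4.15 E0.0203
G1 X6.10 Y-6.40 E0.0407
G1 X8.35 Y-7.91 E0.0611
G1 X11.00 Y-8.43 E0.0814
G1 X13.65 Y-7.91 E0.1017
G1 X15.90 Y-6.40 E0.1221
G1 X17.41 Y-4.15 E0.1425
G1 X17.93 Y-1.50 E0.1628
G1 X17.41 Y1.15 E0.1832
G1 X15.90 Y3.40 E0.2035
G1 X13.65 Y4.91 E0.2239
G1 X11.00 Y5.43 E0.2442
G1 X8.35 Y4.91 E0.2646
G1 X6.10 Y3.40 E0.2850
G1 X4.59 Y1.15 E0.3053
G1 X4.07 Y-1.50 E0.3257

At z = 17.64 mm: the cube (footprint 15×11.5) is included at this height; the cylinder at (4.5, 15): section is a regular 16-gon, circumradius r=5.5; the 21×7 cube at (6, -2) contributes its full rectangle; After intersecting: the r=5.5 cylinder at (4.5, 15) partially overlaps the 15×11.5 cube; clipping to the common part keeps 11.15 mm²; the 21×7 cube at (6, -2) does not overlap the running intersection (empty) — nothing remains; the r=7.5 sphere at (11, -1.5) contributes a regular 16-gon of circumradius √(7.5²−2.86²) = 6.933; Merging all regions: only the r=7.5 sphere at (11, -1.5) is present, so the union is just that shape — 1 connected region. The outline is a single polygon with 16 vertices. Extrusion per mm of travel: 0.4 × 0.12 / (π × 1.425²) = 0.007524. Accumulating E over each segment gives final E = 0.3257.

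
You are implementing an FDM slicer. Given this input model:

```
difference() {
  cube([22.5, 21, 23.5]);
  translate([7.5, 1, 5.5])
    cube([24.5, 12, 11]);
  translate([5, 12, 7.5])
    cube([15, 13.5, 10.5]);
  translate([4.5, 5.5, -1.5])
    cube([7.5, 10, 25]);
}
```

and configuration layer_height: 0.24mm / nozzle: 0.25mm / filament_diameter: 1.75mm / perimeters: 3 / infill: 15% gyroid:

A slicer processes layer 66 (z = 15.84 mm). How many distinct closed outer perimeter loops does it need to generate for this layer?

2

At z = 15.84 mm: the cube is present — its section is the full 22.5×21 rectangle; the cube at (7.5, 1) (footprint 24.5×12) is included at this height; the cube at (5, 12) (footprint 15×13.5) is included at this height; the 7.5×10 cube at (4.5, 5.5) contributes its full rectangle; Taking the first minus the rest: starting from the 22.5×21 cube, the 24.5×12 cube at (7.5, 1) partially overlaps it — only the 180.00 mm² overlap (of its 294.00 mm²) is removed, clipping the outline; the 15×13.5 cube at (5, 12) partially overlaps it — only the 122.50 mm² overlap (of its 202.50 mm²) is removed, clipping the outline; the 7.5×10 cube at (4.5, 5.5) partially overlaps it — only the 21.25 mm² overlap (of its 75.00 mm²) is removed, clipping the outline — 2 connected regions. The result has 2 disconnected regions.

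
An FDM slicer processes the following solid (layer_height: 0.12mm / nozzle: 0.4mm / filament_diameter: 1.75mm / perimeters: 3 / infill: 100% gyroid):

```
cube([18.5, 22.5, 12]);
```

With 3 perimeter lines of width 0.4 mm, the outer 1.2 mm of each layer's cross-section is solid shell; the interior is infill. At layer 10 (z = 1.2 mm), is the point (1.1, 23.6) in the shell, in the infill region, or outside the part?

outside

At z = 1.2 mm: the 18.5×22.5 cube contributes its full rectangle. Overall, the cross-section is a single solid region. The nearest boundary edge runs (18.50, 22.50)→(0.00, 22.50); distance from the point to it = 1.10 mm. The point is not inside any of the regions above, so it lies outside the cross-section (1.10 mm from the nearest boundary).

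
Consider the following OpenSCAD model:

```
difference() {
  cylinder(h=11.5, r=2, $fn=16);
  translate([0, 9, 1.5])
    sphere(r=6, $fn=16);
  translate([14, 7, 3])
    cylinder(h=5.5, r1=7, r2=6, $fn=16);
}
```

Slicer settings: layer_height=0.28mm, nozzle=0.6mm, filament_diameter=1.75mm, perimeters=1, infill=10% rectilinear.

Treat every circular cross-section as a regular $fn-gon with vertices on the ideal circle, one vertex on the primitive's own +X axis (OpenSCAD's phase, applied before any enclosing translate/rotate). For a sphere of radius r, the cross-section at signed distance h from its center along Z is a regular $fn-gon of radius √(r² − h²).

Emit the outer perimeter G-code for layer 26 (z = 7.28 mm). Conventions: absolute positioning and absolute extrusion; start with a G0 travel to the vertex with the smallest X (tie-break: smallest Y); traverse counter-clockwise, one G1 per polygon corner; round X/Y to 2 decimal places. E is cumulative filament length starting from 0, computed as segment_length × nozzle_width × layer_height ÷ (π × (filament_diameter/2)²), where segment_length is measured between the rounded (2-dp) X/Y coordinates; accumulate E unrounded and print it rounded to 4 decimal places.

At z = 7.28 mm: the r=2 cylinder gives a regular 16-gon of circumradius 2 (constant along its height); the r=6 sphere at (0, 9) slices to a regular 16-gon of circumradius 1.610 (√(r²−h²) with h=5.78 from center); the cone at (14, 7) contributes a regular 16-gon of circumradius 6.222 (interpolated between r1=7 and r2=6 at t=0.778); Taking the first minus the rest: starting from the r=2 cylinder, the r=6 sphere at (0, 9) misses the remaining region (no effect); the cone at (14, 7) misses the remaining region (no effect) — 1 connected region. The outline is a single polygon with 16 vertices. Extrusion per mm of travel: 0.6 × 0.28 / (π × 0.875²) = 0.069846. Accumulating E over each segment gives final E = 0.8723.

G0 X-2.00 Y0.00 Z7.28
G1 X-1.85 Y-0.77 E0.0548
G1 X-1.41 Y-1.41 E0.1090
G1 X-0.77 Y-1.85 E0.1633
G1 X0.00 Y-2.00 E0.2181
G1 X0.77 Y-1.85 E0.2729
G1 X1.41 Y-1.41 E0.3271
G1 X1.85 Y-0.77 E0.3814
G1 X2.00 Y0.00 E0.4362
G1 X1.85 Y0.77 E0.4910
G1 X1.41 Y1.41 E0.5452
G1 X0.77 Y1.85 E0.5994
G1 X0.00 Y2.00 E0.6542
G1 X-0.77 Y1.85 E0.7090
G1 X-1.41 Y1.41 E0.7633
G1 X-1.85 Y0.77 E0.8175
G1 X-2.00 Y0.00 E0.8723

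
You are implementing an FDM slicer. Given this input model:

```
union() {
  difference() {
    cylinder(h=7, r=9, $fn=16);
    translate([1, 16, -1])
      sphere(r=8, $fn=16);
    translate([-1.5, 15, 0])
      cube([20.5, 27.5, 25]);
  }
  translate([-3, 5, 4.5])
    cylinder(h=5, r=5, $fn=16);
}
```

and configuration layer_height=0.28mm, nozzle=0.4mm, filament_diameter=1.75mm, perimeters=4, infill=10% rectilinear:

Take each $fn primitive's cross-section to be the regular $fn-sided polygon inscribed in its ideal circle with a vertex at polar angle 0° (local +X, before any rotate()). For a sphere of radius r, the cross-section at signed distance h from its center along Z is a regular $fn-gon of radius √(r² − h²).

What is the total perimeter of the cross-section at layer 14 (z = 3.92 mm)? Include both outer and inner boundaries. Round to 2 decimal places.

At z = 3.92 mm: the r=9 cylinder gives a regular 16-gon of circumradius 9 (constant along its height) (perimeter = 2·16·9.000·sin(180°/16) = 56.19 mm); the r=8 sphere at (1, 16) slices to a regular 16-gon of circumradius 6.308 (√(r²−h²) with h=4.92 from center) (perimeter = 2·16·6.308·sin(180°/16) = 39.38 mm); the cube at (-1.5, 15) is present — its section is the full 20.5×27.5 rectangle (perimeter 96.00 mm); After the difference (first − rest): starting from the r=9 cylinder, the r=8 sphere at (1, 16) misses the remaining region (no effect); the 20.5×27.5 cube at (-1.5, 15) misses the remaining region (no effect) — boundary = 56.19 mm; the cylinder at (-3, 5) is absent (z outside [4.5, 9.5]); Merging all regions: only that combined region is present, so the union is just that shape — boundary = 56.19 mm. Overall, the cross-section is a single solid region. Total boundary length (outer) = 56.19 mm.

56.19 mm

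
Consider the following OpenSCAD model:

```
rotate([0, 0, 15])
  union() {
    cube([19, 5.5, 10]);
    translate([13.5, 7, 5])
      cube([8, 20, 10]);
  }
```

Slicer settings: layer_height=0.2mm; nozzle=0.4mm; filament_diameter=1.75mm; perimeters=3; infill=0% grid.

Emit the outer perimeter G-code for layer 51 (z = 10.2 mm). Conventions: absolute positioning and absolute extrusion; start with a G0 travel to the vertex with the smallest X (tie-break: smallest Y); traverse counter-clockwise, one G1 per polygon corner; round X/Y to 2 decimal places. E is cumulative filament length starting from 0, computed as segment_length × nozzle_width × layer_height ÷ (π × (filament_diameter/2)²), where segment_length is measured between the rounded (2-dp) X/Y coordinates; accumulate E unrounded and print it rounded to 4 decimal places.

At z = 10.2 mm: the cube does not reach this height (z outside [0, 10]); the 8×20 cube at (13.5, 7) contributes its full rectangle; Merging all regions: only the 8×20 cube at (13.5, 7) is present, so the union is just that shape — 1 connected region; (whole slice rotated 15° about Z — lengths, areas and connectivity unchanged). The outline is a single polygon with 4 vertices. Extrusion per mm of travel: 0.4 × 0.2 / (π × 0.875²) = 0.033260. Accumulating E over each segment gives final E = 1.8622.

G0 X6.05 Y29.57 Z10.20
G1 X11.23 Y10.26 E0.6650
G1 X18.96 Y12.33 E0.9311
G1 X13.78 Y31.64 E1.5961
G1 X6.05 Y29.57 E1.8622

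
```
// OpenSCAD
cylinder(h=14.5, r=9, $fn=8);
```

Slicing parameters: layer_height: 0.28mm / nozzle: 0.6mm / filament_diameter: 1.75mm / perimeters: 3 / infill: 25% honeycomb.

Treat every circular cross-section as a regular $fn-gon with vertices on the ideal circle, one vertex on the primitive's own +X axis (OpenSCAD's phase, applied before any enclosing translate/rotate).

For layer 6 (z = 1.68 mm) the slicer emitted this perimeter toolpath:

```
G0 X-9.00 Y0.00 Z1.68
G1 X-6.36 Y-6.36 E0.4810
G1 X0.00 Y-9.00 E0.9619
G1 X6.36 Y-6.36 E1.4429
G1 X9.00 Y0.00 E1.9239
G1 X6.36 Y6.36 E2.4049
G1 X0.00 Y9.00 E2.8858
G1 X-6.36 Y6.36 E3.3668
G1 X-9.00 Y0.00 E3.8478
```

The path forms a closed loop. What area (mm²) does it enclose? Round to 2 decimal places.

228.96 mm²

Apply the shoelace formula to the sequence of (X, Y) vertices; enclosed area = 228.96 mm².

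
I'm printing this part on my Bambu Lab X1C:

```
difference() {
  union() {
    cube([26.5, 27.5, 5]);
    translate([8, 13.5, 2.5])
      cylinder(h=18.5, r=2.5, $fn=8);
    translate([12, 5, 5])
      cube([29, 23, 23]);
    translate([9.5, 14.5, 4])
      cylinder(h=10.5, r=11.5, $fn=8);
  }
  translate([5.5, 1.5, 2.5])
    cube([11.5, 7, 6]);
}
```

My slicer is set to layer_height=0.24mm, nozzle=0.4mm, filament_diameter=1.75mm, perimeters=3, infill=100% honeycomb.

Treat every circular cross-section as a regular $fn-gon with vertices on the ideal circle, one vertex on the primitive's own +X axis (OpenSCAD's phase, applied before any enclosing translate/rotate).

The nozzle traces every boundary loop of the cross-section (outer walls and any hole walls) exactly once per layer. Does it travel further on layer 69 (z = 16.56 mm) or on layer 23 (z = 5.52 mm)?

Layer 69 (z = 16.56): the cube is absent (z outside [0, 5]); the cylinder at (8, 13.5): section is a regular 8-gon, circumradius r=2.5 (perimeter = 2·8·2.500·sin(180°/8) = 15.31 mm); the cube at (12, 5) (footprint 29×23) is included at this height (perimeter 104.00 mm); the cylinder at (9.5, 14.5) is absent (z outside [4, 14.5]); Taking the union: the 2 present regions are separate (no shared area or edge), so areas and boundary lengths simply add and each stays a separate island — boundary = 119.31 mm; the cube at (5.5, 1.5) is absent (z outside [2.5, 8.5]); After the difference (first − rest): none of the subtracted shapes is present at this height, so the result so far is unchanged — boundary = 119.31 mm. So its perimeter = 119.31 mm. Layer 23 (z = 5.52): the cube is not intersected at this z (z outside [0, 5]); the cylinder at (8, 13.5): section is a regular 8-gon, circumradius r=2.5 (perimeter = 2·8·2.500·sin(180°/8) = 15.31 mm); the cube at (12, 5) (footprint 29×23) is included at this height (perimeter 104.00 mm); the r=11.5 cylinder at (9.5, 14.5) gives a regular 8-gon of circumradius 11.5 (constant along its height) (perimeter = 2·8·11.500·sin(180°/8) = 70.41 mm); Combining (union): the regions partially overlap (shared area 148.67 mm²), so the edge portions inside another operand are dropped and the merged outline is re-measured after clipping — boundary = 124.85 mm; the cube at (5.5, 1.5) is present — its section is the full 11.5×7 rectangle (perimeter 37.00 mm); Subtracting the remaining from the first: starting from that combined region, the 11.5×7 cube at (5.5, 1.5) partially overlaps it — only the 49.76 mm² overlap (of its 80.50 mm²) is removed, clipping the outline — boundary = 131.46 mm. So its perimeter = 131.46 mm. Layer 23 is larger (131.46 vs 119.31 mm).

layer 23 (z = 5.52 mm)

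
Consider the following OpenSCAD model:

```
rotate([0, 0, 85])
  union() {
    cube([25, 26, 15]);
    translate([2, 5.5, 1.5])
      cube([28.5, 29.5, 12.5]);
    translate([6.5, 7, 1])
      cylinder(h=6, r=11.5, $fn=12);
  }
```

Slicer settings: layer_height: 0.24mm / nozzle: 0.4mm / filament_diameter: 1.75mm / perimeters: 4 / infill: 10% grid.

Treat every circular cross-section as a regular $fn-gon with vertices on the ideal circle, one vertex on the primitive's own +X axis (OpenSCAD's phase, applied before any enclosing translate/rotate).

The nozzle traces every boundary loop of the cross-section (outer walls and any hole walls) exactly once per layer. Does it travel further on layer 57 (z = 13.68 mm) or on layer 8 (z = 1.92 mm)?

layer 8 (z = 1.92 mm)

Layer 57 (z = 13.68): the cube (footprint 25×26) is included at this height (perimeter 102.00 mm); the 28.5×29.5 cube at (2, 5.5) contributes its full rectangle (perimeter 116.00 mm); the cylinder at (6.5, 7) is absent (z outside [1, 7]); Combining (union): the regions partially overlap (shared area 471.50 mm²), so the edge portions inside another operand are dropped and the merged outline is re-measured after clipping — boundary = 131.00 mm; (whole slice rotated 85° about Z — lengths, areas and connectivity unchanged). So its perimeter = 131.00 mm. Layer 8 (z = 1.92): the 25×26 cube contributes its full rectangle (perimeter 102.00 mm); the cube at (2, 5.5) (footprint 28.5×29.5) is included at this height (perimeter 116.00 mm); the r=11.5 cylinder at (6.5, 7) contributes a regular 12-gon of circumradius 11.5 (perimeter = 2·12·11.500·sin(180°/12) = 71.43 mm); Combining (union): the regions partially overlap (shared area 758.43 mm²), so the edge portions inside another operand are dropped and the merged outline is re-measured after clipping — boundary = 138.42 mm; (whole slice rotated 85° about Z — lengths, areas and connectivity unchanged). So its perimeter = 138.42 mm. Layer 8 is larger (138.42 vs 131.00 mm).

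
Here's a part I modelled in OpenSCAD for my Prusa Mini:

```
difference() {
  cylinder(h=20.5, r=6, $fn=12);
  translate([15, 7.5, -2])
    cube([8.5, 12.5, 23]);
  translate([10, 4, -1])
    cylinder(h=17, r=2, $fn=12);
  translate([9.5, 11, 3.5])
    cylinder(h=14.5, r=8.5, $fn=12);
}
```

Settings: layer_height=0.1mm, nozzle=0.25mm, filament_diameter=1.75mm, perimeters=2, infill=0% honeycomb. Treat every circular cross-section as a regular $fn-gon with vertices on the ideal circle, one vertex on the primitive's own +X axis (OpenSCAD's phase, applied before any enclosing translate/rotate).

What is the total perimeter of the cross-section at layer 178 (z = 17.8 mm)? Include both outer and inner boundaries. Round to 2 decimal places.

37.27 mm

At z = 17.8 mm: the r=6 cylinder gives a regular 12-gon of circumradius 6 (constant along its height) (perimeter = 2·12·6.000·sin(180°/12) = 37.27 mm); the cube at (15, 7.5) is present — its section is the full 8.5×12.5 rectangle (perimeter 42.00 mm); the cylinder at (10, 4) is not intersected at this z (z outside [-1, 16]); the r=8.5 cylinder at (9.5, 11) gives a regular 12-gon of circumradius 8.5 (constant along its height) (perimeter = 2·12·8.500·sin(180°/12) = 52.80 mm); After the difference (first − rest): starting from the r=6 cylinder, the 8.5×12.5 cube at (15, 7.5) misses the remaining region (no effect); the r=8.5 cylinder at (9.5, 11) misses the remaining region (no effect) — boundary = 37.27 mm. Overall, the cross-section is a single solid region. Total boundary length (outer) = 37.27 mm.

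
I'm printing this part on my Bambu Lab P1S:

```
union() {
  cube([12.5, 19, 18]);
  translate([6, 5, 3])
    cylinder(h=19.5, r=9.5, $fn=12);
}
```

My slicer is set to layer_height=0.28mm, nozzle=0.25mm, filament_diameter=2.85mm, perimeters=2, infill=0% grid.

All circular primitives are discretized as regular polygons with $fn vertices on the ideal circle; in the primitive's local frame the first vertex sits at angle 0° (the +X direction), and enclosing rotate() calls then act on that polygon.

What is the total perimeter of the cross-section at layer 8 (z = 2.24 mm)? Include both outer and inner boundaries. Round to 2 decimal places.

At z = 2.24 mm: the cube (footprint 12.5×19) is included at this height (perimeter 63.00 mm); the cylinder at (6, 5) does not reach this height (z outside [3, 22.5]); Merging all regions: only the 12.5×19 cube is present, so the union is just that shape — boundary = 63.00 mm. Overall, the cross-section is a single solid region. Total boundary length (outer) = 63.00 mm.

63.00 mm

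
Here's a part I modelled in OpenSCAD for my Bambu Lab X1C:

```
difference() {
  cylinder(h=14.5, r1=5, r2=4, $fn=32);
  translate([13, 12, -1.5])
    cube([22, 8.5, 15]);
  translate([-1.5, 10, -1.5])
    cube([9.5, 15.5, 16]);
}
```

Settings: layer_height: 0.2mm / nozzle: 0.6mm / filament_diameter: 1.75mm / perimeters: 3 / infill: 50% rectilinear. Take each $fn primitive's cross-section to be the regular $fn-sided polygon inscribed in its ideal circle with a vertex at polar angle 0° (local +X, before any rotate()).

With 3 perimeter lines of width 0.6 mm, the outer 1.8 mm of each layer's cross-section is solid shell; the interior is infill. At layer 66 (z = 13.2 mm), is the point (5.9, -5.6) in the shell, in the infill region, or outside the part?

outside

At z = 13.2 mm: the cone (r1=5→r2=4) has section circumradius 4.090 here — a regular 32-gon; the 22×8.5 cube at (13, 12) contributes its full rectangle; the cube at (-1.5, 10) (footprint 9.5×15.5) is included at this height; Taking the first minus the rest: starting from the cone, the 22×8.5 cube at (13, 12) misses the remaining region (no effect); the 9.5×15.5 cube at (-1.5, 10) misses the remaining region (no effect) — 1 connected region. Overall, the cross-section is a single solid region. The nearest boundary edge runs (3.40, -2.27)→(2.89, -2.89); distance from the point to it = 4.05 mm. The point is not inside any of the regions above, so it lies outside the cross-section (4.05 mm from the nearest boundary).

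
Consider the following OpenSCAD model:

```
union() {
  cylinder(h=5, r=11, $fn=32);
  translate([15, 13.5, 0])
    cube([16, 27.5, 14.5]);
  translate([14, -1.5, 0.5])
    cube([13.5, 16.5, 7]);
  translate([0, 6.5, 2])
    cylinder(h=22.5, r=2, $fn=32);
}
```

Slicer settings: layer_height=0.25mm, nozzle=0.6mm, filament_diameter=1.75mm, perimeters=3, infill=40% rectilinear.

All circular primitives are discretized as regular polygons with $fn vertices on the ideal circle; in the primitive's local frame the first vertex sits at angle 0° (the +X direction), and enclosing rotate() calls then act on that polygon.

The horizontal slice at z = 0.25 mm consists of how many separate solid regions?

2

At z = 0.25 mm: the r=11 cylinder gives a regular 32-gon of circumradius 11 (constant along its height); the cube at (15, 13.5) is present — its section is the full 16×27.5 rectangle; the cube at (14, -1.5) is absent (z outside [0.5, 7.5]); the cylinder at (0, 6.5) is absent (z outside [2, 24.5]); Taking the union: the 2 present regions are separate (no shared area or edge), so areas and boundary lengths simply add and each stays a separate island — 2 connected regions. The result has 2 disconnected regions.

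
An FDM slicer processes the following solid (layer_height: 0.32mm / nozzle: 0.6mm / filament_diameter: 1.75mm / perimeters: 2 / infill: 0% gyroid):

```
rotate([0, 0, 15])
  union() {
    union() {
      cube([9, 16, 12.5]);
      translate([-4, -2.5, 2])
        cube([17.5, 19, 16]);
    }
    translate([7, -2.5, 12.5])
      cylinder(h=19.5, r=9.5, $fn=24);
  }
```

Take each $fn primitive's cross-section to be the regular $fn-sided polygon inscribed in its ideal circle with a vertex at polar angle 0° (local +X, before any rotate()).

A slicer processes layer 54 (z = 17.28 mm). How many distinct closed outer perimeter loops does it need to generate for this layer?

At z = 17.28 mm: the cube is absent (z outside [0, 12.5]); the cube at (-4, -2.5) (footprint 17.5×19) is included at this height; Merging all regions: only the 17.5×19 cube at (-4, -2.5) is present, so the union is just that shape — 1 connected region; the cylinder at (7, -2.5): section is a regular 24-gon, circumradius r=9.5; Combining (union): the regions partially overlap (shared area 126.20 mm²), so overlapping operands fuse into one piece — 1 connected region; (whole slice rotated 15° about Z — lengths, areas and connectivity unchanged). The result has 1 disconnected region.

1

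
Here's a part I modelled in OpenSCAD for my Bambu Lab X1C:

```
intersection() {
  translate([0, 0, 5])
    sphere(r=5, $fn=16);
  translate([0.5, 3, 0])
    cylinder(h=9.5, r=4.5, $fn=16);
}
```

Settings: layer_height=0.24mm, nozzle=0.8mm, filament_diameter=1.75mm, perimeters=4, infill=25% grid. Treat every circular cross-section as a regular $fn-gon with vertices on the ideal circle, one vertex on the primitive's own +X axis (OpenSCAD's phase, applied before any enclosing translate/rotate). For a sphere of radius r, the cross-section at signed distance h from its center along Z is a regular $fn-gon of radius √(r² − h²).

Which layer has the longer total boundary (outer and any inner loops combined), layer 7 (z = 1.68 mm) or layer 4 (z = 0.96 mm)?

layer 7 (z = 1.68 mm)

Layer 7 (z = 1.68): the r=5 sphere contributes a regular 16-gon of circumradius √(5²−3.32²) = 3.739 (perimeter = 2·16·3.739·sin(180°/16) = 23.34 mm); the r=4.5 cylinder at (0.5, 3) gives a regular 16-gon of circumradius 4.5 (constant along its height) (perimeter = 2·16·4.500·sin(180°/16) = 28.09 mm); Taking the intersection: the r=4.5 cylinder at (0.5, 3) partially overlaps the r=5 sphere; clipping to the common part keeps 27.44 mm² — boundary = 19.30 mm. So its perimeter = 19.30 mm. Layer 4 (z = 0.96): the r=5 sphere contributes a regular 16-gon of circumradius √(5²−4.04²) = 2.946 (perimeter = 2·16·2.946·sin(180°/16) = 18.39 mm); the r=4.5 cylinder at (0.5, 3) gives a regular 16-gon of circumradius 4.5 (constant along its height) (perimeter = 2·16·4.500·sin(180°/16) = 28.09 mm); Taking the intersection: the r=4.5 cylinder at (0.5, 3) partially overlaps the r=5 sphere; clipping to the common part keeps 19.45 mm² — boundary = 16.19 mm. So its perimeter = 16.19 mm. Layer 7 is larger (19.30 vs 16.19 mm).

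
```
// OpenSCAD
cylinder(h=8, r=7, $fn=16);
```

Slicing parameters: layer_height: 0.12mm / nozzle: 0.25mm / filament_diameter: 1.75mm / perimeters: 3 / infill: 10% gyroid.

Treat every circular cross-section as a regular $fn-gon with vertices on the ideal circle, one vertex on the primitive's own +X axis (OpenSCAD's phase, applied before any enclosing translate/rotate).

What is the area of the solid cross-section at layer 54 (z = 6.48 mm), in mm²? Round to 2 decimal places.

At z = 6.48 mm: the cylinder: section is a regular 16-gon, circumradius r=7 (area = (16/2)·7.000²·sin(360°/16) = 150.01 mm²). Overall, the cross-section is a single solid region. Net area = 150.01 mm².

150.01 mm²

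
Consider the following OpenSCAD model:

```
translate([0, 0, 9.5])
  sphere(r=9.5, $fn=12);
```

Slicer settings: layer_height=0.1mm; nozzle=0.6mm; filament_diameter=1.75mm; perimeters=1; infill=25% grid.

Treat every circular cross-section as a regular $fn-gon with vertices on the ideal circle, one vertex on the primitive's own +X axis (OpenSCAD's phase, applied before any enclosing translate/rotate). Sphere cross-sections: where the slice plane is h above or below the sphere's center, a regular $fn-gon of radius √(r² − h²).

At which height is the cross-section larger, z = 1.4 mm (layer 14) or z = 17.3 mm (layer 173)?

layer 173 (z = 17.3 mm)

Layer 14 (z = 1.4): the sphere: section is a regular 12-gon, circumradius = √(r²−h²) = √(9.5²−8.1²) = 4.964 (area = (12/2)·4.964²·sin(360°/12) = 73.92 mm²). So its area = 73.92 mm². Layer 173 (z = 17.3): the sphere: section is a regular 12-gon, circumradius = √(r²−h²) = √(9.5²−7.8²) = 5.423 (area = (12/2)·5.423²·sin(360°/12) = 88.23 mm²). So its area = 88.23 mm². Layer 173 is larger (88.23 vs 73.92 mm²).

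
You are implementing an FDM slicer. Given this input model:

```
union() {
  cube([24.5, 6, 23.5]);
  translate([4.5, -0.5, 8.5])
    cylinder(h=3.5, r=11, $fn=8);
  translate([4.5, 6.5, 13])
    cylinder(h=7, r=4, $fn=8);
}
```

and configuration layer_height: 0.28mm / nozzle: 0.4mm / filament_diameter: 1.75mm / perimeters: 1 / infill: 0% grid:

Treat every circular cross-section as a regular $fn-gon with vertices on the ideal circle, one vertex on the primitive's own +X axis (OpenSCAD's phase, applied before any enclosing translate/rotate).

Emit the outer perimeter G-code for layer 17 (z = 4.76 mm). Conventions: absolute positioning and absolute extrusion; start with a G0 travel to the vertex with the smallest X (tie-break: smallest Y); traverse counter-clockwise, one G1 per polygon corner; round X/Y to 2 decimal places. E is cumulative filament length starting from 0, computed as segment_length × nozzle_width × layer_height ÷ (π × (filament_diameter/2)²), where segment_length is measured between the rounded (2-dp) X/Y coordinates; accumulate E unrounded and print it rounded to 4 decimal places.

At z = 4.76 mm: the cube is present — its section is the full 24.5×6 rectangle; the cylinder at (4.5, -0.5) does not reach this height (z outside [8.5, 12]); the cylinder at (4.5, 6.5) is absent (z outside [13, 20]); Taking the union: only the 24.5×6 cube is present, so the union is just that shape — 1 connected region. The outline is a single polygon with 4 vertices. Extrusion per mm of travel: 0.4 × 0.28 / (π × 0.875²) = 0.046564. Accumulating E over each segment gives final E = 2.8404.

G0 X0.00 Y0.00 Z4.76
G1 X24.50 Y0.00 E1.1408
G1 X24.50 Y6.00 E1.4202
G1 X0.00 Y6.00 E2.5610
G1 X0.00 Y0.00 E2.8404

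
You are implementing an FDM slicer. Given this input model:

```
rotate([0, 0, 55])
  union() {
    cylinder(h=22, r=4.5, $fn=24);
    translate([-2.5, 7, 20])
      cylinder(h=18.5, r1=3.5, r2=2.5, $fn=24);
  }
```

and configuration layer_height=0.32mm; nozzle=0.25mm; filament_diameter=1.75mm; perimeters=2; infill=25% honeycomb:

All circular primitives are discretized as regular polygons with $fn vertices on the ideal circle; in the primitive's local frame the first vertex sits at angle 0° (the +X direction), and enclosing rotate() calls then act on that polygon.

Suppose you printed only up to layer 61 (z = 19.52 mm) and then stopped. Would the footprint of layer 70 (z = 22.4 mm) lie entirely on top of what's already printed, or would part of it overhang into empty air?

Compare the two slices. At z = 19.52: the cylinder: section is a regular 24-gon, circumradius r=4.5 (area = (24/2)·4.500²·sin(360°/24) = 62.89 mm²); the cone at (-2.5, 7) does not reach this height (z outside [20, 38.5]); Combining (union): only the r=4.5 cylinder is present, so the union is just that shape — area = 62.89 mm²; (whole slice rotated 55° about Z — lengths, areas and connectivity unchanged). At z = 22.4: the cylinder is absent (z outside [0, 22]); the cone at (-2.5, 7) contributes a regular 24-gon of circumradius 3.370 (interpolated between r1=3.5 and r2=2.5 at t=0.130) (area = (24/2)·3.370²·sin(360°/24) = 35.28 mm²); Merging all regions: only the cone at (-2.5, 7) is present, so the union is just that shape — area = 35.28 mm²; (rotated 55° about Z; rotation is an isometry so areas/perimeters/island counts are preserved). Checking containment: at z = 22.4 the cross-section extends beyond the z = 19.52 cross-section by about 34.64 mm².

part overhangs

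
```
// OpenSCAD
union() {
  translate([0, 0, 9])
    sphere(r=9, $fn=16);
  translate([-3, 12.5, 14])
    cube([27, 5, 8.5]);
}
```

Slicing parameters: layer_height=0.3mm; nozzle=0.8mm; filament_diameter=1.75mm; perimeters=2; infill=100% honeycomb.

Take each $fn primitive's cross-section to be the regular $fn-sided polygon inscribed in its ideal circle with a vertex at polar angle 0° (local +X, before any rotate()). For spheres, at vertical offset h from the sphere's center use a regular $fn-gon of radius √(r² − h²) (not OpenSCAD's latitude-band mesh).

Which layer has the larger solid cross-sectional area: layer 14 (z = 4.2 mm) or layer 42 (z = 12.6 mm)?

Layer 14 (z = 4.2): the sphere: section is a regular 16-gon, circumradius = √(r²−h²) = √(9²−4.8²) = 7.613 (area = (16/2)·7.613²·sin(360°/16) = 177.44 mm²); the cube at (-3, 12.5) is not intersected at this z (z outside [14, 22.5]); Taking the union: only the r=9 sphere is present, so the union is just that shape — area = 177.44 mm². So its area = 177.44 mm². Layer 42 (z = 12.6): the r=9 sphere contributes a regular 16-gon of circumradius √(9²−3.6²) = 8.249 (area = (16/2)·8.249²·sin(360°/16) = 208.30 mm²); the cube at (-3, 12.5) does not reach this height (z outside [14, 22.5]); Taking the union: only the r=9 sphere is present, so the union is just that shape — area = 208.30 mm². So its area = 208.30 mm². Layer 42 is larger (208.30 vs 177.44 mm²).

layer 42 (z = 12.6 mm)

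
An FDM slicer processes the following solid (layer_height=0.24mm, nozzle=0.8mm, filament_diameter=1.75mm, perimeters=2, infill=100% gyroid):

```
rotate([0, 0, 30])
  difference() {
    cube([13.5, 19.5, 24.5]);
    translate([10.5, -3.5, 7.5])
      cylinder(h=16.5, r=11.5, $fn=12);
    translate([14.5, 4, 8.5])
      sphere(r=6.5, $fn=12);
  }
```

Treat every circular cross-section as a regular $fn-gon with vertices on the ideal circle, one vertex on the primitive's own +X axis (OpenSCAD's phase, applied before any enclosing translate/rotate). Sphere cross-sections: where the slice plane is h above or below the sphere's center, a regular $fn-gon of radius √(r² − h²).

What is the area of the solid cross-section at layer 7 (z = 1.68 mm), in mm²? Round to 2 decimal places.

At z = 1.68 mm: the cube (footprint 13.5×19.5) is included at this height (area 263.25 mm²); the cylinder at (10.5, -3.5) does not reach this height (z outside [7.5, 24]); the sphere at (14.5, 4) is not intersected at this z (|z−center|=6.820 > r=6.5); After the difference (first − rest): none of the subtracted shapes is present at this height, so the 13.5×19.5 cube is unchanged — area = 263.25 mm²; (whole slice rotated 30° about Z — lengths, areas and connectivity unchanged). Overall, the cross-section is a single solid region. Net area = 263.25 mm².

263.25 mm²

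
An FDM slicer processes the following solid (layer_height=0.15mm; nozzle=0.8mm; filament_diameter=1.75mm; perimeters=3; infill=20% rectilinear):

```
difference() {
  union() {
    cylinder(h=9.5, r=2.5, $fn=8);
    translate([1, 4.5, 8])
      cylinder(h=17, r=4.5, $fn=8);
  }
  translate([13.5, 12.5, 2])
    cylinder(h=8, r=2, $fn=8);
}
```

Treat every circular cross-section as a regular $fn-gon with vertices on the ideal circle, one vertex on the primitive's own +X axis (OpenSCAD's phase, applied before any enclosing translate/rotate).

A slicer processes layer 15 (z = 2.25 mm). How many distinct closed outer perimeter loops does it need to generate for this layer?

At z = 2.25 mm: the r=2.5 cylinder contributes a regular 8-gon of circumradius 2.5; the cylinder at (1, 4.5) does not reach this height (z outside [8, 25]); Combining (union): only the r=2.5 cylinder is present, so the union is just that shape — 1 connected region; the r=2 cylinder at (13.5, 12.5) gives a regular 8-gon of circumradius 2 (constant along its height); After the difference (first − rest): starting from that combined region, the r=2 cylinder at (13.5, 12.5) misses the remaining region (no effect) — 1 connected region. The result has 1 disconnected region.

1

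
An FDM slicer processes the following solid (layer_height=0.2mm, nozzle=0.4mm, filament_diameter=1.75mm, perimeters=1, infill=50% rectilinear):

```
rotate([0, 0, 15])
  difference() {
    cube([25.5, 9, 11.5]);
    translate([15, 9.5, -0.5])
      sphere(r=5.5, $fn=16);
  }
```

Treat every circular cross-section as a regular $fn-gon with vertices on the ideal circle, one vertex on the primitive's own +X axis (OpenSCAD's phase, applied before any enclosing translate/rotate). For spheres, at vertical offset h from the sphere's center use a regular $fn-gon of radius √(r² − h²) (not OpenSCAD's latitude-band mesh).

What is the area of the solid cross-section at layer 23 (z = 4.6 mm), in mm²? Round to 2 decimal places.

225.02 mm²

At z = 4.6 mm: the cube is present — its section is the full 25.5×9 rectangle (area 229.50 mm²); the sphere at (15, 9.5): section is a regular 16-gon, circumradius = √(r²−h²) = √(5.5²−5.1²) = 2.059 (area = (16/2)·2.059²·sin(360°/16) = 12.98 mm²); Taking the first minus the rest: starting from the 25.5×9 cube (229.50 mm²), the r=5.5 sphere at (15, 9.5) partially overlaps it — only the 4.48 mm² overlap (of its 12.98 mm²) is removed, clipping the outline — area = 225.02 mm²; (whole slice rotated 15° about Z — lengths, areas and connectivity unchanged). Overall, the cross-section is a single solid region. Net area = 225.02 mm².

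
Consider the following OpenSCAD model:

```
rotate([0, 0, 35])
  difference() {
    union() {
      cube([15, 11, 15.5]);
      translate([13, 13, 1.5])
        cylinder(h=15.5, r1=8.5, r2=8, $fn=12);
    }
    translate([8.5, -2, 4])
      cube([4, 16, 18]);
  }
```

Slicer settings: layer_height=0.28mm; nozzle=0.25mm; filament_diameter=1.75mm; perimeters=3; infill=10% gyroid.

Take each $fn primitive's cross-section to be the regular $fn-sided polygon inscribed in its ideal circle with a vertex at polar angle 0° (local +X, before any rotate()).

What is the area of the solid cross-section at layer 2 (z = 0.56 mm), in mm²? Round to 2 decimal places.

165.00 mm²

At z = 0.56 mm: the cube (footprint 15×11) is included at this height (area 165.00 mm²); the cone at (13, 13) is not intersected at this z (z outside [1.5, 17]); Combining (union): only the 15×11 cube is present, so the union is just that shape — area = 165.00 mm²; the cube at (8.5, -2) does not reach this height (z outside [4, 22]); After the difference (first − rest): none of the subtracted shapes is present at this height, so that combined region is unchanged — area = 165.00 mm²; (rotated 35° about Z; rotation is an isometry so areas/perimeters/island counts are preserved). Overall, the cross-section is a single solid region. Net area = 165.00 mm².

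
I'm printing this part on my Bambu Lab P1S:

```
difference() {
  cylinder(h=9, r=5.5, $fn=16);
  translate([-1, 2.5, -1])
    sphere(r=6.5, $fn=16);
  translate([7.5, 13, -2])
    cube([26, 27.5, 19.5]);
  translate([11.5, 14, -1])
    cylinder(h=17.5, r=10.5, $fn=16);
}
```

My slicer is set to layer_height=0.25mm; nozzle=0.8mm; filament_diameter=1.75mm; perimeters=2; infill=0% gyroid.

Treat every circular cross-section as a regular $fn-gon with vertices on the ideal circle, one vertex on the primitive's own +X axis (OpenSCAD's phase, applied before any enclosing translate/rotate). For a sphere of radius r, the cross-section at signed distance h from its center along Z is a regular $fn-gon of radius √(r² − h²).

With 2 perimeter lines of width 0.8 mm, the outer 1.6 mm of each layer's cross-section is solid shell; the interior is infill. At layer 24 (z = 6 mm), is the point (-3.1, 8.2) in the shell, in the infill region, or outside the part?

outside

At z = 6 mm: the cylinder: section is a regular 16-gon, circumradius r=5.5; the sphere at (-1, 2.5) is not intersected at this z (|z−center|=7.000 > r=6.5); the cube at (7.5, 13) is present — its section is the full 26×27.5 rectangle; the r=10.5 cylinder at (11.5, 14) contributes a regular 16-gon of circumradius 10.5; After the difference (first − rest): starting from the r=5.5 cylinder, the 26×27.5 cube at (7.5, 13) misses the remaining region (no effect); the r=10.5 cylinder at (11.5, 14) misses the remaining region (no effect) — 1 connected region. Overall, the cross-section is a single solid region. The nearest boundary edge runs (-3.89, 3.89)→(-2.10, 5.08); distance from the point to it = 3.27 mm. The point is not inside any of the regions above, so it lies outside the cross-section (3.27 mm from the nearest boundary).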